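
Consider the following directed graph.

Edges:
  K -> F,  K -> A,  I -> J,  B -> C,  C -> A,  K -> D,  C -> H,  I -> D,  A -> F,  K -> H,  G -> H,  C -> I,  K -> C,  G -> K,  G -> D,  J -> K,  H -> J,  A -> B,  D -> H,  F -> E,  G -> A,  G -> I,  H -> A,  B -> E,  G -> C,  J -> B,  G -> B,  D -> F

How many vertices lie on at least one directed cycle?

8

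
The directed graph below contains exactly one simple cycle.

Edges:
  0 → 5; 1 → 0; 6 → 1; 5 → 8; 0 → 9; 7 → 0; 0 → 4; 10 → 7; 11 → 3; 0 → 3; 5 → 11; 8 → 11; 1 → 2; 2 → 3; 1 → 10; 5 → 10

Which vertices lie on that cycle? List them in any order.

0, 5, 7, 10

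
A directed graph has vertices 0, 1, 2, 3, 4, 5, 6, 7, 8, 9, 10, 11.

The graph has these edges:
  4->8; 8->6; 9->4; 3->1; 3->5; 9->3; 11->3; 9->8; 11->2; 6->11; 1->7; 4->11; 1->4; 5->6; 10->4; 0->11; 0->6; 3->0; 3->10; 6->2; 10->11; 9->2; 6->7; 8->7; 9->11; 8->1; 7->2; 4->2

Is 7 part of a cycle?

No

7 lies on a cycle iff there is a path from 7 back to itself.
Exploring from 7, it never reaches itself; equivalently, its strongly connected component is a singleton.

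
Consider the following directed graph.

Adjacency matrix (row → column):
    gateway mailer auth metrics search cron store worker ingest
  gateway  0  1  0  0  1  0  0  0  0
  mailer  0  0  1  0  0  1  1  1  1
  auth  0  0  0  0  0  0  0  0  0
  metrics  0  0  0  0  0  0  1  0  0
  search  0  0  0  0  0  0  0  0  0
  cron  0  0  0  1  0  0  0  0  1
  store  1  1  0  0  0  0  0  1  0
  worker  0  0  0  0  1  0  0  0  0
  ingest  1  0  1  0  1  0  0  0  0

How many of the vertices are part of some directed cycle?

6

A vertex is on a directed cycle iff it belongs to a strongly connected component of size ≥ 2 (or has a self-loop).
The vertices on cycles are {cron, store, ingest, mailer, gateway, metrics} — 6 in total.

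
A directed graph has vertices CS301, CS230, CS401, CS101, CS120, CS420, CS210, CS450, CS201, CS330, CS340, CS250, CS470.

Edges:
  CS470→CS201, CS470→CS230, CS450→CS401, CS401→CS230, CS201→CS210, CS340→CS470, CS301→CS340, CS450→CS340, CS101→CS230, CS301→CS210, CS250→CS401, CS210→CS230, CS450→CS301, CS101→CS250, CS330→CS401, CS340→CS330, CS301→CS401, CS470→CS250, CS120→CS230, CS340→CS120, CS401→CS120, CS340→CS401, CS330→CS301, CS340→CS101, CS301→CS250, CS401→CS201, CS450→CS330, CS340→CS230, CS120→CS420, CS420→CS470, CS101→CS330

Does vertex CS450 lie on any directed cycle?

No

CS450 lies on a cycle iff there is a path from CS450 back to itself.
Exploring from CS450, it never reaches itself; equivalently, its strongly connected component is a singleton.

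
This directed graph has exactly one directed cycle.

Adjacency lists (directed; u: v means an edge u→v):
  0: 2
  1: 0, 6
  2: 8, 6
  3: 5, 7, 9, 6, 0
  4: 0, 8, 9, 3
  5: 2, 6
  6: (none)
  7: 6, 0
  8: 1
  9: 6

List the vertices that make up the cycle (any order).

0, 1, 2, 8

DFS with gray/black marking from 8:
8 gray
  1 gray
    0 gray
      2 gray
        2→8: 8 is gray → back edge
Back edge closes the cycle 8 → 1 → 0 → 2 → 8; its vertices are {0, 1, 2, 8}.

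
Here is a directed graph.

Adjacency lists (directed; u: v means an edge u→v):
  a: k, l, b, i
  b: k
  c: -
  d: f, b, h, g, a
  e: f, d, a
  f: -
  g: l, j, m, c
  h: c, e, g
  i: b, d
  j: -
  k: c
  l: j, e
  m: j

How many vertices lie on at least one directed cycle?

7

A vertex is on a directed cycle iff it belongs to a strongly connected component of size ≥ 2 (or has a self-loop).
The vertices on cycles are {a, d, e, g, h, i, l} — 7 in total.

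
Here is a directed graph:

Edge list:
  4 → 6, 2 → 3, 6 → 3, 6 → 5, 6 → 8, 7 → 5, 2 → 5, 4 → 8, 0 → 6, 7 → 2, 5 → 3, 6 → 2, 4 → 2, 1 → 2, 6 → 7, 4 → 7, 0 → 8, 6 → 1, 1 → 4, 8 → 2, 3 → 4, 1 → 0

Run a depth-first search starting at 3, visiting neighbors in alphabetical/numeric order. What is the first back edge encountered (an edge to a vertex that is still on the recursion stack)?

2->3

DFS from 3 (visiting neighbors in alphabetical/numeric order); mark gray on enter, black on exit:
3 gray
  4 gray
    2 gray
      2→3: 3 is gray → back edge
First back edge: 2 → 3.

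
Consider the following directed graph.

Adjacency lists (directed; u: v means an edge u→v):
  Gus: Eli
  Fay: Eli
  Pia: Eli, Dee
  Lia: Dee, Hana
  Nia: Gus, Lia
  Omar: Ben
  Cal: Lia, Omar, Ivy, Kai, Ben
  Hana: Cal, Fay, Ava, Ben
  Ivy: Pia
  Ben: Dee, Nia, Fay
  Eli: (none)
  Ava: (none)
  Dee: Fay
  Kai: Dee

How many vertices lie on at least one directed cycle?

6

A vertex is on a directed cycle iff it belongs to a strongly connected component of size ≥ 2 (or has a self-loop).
The vertices on cycles are {Ben, Cal, Lia, Nia, Hana, Omar} — 6 in total.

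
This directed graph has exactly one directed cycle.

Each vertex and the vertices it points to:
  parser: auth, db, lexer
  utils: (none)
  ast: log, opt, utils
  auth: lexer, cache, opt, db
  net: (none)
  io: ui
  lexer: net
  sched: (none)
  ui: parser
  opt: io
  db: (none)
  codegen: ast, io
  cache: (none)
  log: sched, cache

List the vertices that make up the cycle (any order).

io, ui, opt, auth, parser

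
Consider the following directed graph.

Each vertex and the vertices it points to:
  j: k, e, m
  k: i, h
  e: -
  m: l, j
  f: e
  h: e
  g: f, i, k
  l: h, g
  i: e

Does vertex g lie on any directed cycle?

g lies on a cycle iff there is a path from g back to itself.
Exploring from g, it never reaches itself; equivalently, its strongly connected component is a singleton.

No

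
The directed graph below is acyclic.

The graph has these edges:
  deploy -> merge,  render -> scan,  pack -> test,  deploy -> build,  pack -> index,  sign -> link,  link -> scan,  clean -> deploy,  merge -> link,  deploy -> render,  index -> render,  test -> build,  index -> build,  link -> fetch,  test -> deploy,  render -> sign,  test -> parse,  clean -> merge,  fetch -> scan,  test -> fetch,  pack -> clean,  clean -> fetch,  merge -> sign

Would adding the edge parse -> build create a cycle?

No

Adding parse→build creates a cycle iff build can already reach parse.
Explore from build: no path reaches parse. The graph stays acyclic.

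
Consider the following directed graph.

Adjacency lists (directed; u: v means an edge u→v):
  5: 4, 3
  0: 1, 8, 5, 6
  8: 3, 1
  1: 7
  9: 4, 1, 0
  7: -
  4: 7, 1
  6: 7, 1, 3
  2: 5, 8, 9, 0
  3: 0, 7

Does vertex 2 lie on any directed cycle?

No

2 lies on a cycle iff there is a path from 2 back to itself.
Exploring from 2, it never reaches itself; equivalently, its strongly connected component is a singleton.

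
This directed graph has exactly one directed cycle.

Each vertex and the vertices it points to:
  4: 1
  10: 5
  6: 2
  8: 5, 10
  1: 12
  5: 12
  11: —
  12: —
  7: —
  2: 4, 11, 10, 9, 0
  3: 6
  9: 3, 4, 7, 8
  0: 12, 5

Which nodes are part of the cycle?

DFS with gray/black marking from 2:
2 gray
  4 gray
    1 gray
      12 gray
      12 black
    1 black
  4 black
  11 gray
  11 black
  10 gray
    5 gray
      5→12: 12 black — skip
    5 black
  10 black
  9 gray
    3 gray
      6 gray
        6→2: 2 is gray → back edge
Back edge closes the cycle 2 → 9 → 3 → 6 → 2; its vertices are {2, 3, 6, 9}.

2, 3, 6, 9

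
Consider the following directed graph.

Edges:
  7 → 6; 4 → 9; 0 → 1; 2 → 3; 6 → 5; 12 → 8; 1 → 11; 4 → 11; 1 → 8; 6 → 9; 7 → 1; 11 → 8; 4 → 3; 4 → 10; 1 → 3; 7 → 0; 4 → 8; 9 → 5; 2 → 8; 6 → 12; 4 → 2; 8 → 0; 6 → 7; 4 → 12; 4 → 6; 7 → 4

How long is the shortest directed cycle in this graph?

2

For each vertex v, BFS finds the shortest path from v back to v.
The shortest such closed walk is 7 → 6 → 7, length 2.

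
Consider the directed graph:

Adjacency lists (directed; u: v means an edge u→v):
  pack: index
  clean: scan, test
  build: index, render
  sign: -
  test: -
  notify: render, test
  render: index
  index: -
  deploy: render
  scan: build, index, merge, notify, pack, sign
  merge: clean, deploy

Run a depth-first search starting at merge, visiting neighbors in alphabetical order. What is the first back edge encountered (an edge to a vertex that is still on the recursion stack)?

scan->merge

DFS from merge (visiting neighbors in alphabetical order); mark gray on enter, black on exit:
merge gray
  clean gray
    scan gray
      build gray
        index gray
        index black
        render gray
          render→index: index black — skip
        render black
      build black
      scan→index: index black — skip
      scan→merge: merge is gray → back edge
First back edge: scan → merge.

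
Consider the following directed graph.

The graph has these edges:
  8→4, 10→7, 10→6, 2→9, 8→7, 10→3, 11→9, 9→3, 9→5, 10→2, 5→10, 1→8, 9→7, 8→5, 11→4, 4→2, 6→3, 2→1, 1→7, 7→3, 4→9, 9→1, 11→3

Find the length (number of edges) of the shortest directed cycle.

4

For each vertex v, BFS finds the shortest path from v back to v.
The shortest such closed walk is 4 → 9 → 1 → 8 → 4, length 4.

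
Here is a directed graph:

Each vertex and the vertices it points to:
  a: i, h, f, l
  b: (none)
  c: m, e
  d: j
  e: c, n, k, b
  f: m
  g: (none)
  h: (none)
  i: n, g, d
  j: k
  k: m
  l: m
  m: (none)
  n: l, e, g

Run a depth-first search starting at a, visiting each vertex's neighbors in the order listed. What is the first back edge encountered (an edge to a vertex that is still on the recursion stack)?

DFS from a (visiting each vertex's neighbors in the order listed); mark gray on enter, black on exit:
a gray
  i gray
    n gray
      l gray
        m gray
        m black
      l black
      e gray
        c gray
          c→m: m black — skip
          c→e: e is gray → back edge
First back edge: c → e.

c->e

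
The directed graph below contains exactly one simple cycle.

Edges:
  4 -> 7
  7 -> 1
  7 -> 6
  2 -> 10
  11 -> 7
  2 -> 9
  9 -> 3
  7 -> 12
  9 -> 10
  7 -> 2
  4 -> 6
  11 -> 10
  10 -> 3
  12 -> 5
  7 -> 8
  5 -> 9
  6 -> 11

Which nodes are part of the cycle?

6, 7, 11

DFS with gray/black marking from 7:
7 gray
  2 gray
    9 gray
      10 gray
        3 gray
        3 black
      10 black
      9→3: 3 black — skip
    9 black
    2→10: 10 black — skip
  2 black
  8 gray
  8 black
  6 gray
    11 gray
      11→7: 7 is gray → back edge
Back edge closes the cycle 7 → 6 → 11 → 7; its vertices are {6, 7, 11}.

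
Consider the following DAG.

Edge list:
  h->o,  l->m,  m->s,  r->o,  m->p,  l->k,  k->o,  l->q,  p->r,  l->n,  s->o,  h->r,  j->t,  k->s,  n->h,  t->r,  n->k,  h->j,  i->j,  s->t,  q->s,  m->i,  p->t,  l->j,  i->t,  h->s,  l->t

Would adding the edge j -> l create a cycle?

Yes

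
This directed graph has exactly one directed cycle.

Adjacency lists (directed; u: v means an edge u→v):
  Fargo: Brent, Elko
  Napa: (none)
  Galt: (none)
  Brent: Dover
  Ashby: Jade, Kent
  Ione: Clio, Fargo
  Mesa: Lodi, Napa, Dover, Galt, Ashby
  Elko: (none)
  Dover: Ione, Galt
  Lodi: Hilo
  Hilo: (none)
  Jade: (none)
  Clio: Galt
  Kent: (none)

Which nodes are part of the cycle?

Ione, Brent, Dover, Fargo

DFS with gray/black marking from Dover:
Dover gray
  Ione gray
    Clio gray
      Galt gray
      Galt black
    Clio black
    Fargo gray
      Brent gray
        Brent→Dover: Dover is gray → back edge
Back edge closes the cycle Dover → Ione → Fargo → Brent → Dover; its vertices are {Ione, Brent, Dover, Fargo}.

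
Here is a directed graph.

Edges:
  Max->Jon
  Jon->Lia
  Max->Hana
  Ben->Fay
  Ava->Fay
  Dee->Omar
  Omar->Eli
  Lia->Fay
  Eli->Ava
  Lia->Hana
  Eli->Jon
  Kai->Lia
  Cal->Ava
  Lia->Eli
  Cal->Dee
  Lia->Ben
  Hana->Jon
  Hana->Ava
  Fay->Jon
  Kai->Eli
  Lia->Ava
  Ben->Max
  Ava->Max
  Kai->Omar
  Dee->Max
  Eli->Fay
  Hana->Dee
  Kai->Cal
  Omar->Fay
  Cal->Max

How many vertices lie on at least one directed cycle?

A vertex is on a directed cycle iff it belongs to a strongly connected component of size ≥ 2 (or has a self-loop).
The vertices on cycles are {Ava, Ben, Dee, Eli, Fay, Jon, Lia, Max, Hana, Omar} — 10 in total.

10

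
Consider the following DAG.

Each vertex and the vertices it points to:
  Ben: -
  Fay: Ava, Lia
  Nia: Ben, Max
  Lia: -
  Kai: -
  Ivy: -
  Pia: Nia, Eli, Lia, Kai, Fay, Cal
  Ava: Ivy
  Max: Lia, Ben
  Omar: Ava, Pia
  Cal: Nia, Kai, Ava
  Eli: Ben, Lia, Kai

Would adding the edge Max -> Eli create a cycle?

No

Adding Max→Eli creates a cycle iff Eli can already reach Max.
Explore from Eli: no path reaches Max. The graph stays acyclic.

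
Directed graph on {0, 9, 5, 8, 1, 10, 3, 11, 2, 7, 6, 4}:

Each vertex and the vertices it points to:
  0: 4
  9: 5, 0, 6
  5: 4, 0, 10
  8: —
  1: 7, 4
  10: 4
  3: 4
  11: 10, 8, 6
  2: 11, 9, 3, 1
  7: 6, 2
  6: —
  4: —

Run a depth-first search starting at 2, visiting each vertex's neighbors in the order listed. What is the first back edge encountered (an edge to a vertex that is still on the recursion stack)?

7→2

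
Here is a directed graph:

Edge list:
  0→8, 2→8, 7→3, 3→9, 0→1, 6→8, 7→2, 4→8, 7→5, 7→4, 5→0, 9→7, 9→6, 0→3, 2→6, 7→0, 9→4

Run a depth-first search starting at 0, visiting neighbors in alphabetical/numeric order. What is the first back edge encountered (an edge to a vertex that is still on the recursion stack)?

DFS from 0 (visiting neighbors in alphabetical/numeric order); mark gray on enter, black on exit:
0 gray
  1 gray
  1 black
  3 gray
    9 gray
      4 gray
        8 gray
        8 black
      4 black
      6 gray
        6→8: 8 black — skip
      6 black
      7 gray
        7→0: 0 is gray → back edge
First back edge: 7 → 0.

7→0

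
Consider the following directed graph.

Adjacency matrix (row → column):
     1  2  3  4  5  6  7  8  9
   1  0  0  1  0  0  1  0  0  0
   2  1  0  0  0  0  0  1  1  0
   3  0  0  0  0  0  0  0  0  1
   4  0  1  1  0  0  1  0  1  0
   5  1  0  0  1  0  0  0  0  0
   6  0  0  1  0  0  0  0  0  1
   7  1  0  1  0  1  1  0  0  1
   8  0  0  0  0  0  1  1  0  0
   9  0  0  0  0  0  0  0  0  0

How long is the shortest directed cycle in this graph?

4

For each vertex v, BFS finds the shortest path from v back to v.
The shortest such closed walk is 5 → 4 → 8 → 7 → 5, length 4.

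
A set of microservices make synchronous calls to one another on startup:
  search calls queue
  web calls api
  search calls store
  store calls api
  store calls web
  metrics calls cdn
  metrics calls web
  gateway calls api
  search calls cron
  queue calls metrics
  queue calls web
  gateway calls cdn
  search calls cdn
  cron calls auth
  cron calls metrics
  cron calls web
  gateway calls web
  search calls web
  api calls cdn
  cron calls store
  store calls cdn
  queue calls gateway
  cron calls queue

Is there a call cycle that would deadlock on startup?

No

DFS with white/gray/black marking, starting from gateway:
gateway gray
  web gray
    api gray
      cdn gray
      cdn black
    api black
  web black
  gateway→api: api black — skip
  gateway→cdn: cdn black — skip
gateway black
auth gray
auth black
queue gray
  metrics gray
    metrics→cdn: cdn black — skip
    metrics→web: web black — skip
  metrics black
  queue→gateway: gateway black — skip
  queue→web: web black — skip
queue black
search gray
  search→queue: queue black — skip
  search→web: web black — skip
  store gray
    store→web: web black — skip
    store→cdn: cdn black — skip
    store→api: api black — skip
  store black
  search→cdn: cdn black — skip
  cron gray
    cron→web: web black — skip
    cron→queue: queue black — skip
    cron→auth: auth black — skip
    cron→store: store black — skip
    cron→metrics: metrics black — skip
  cron black
search black
Every edge goes to a white or black vertex — no back edge, so the graph is acyclic.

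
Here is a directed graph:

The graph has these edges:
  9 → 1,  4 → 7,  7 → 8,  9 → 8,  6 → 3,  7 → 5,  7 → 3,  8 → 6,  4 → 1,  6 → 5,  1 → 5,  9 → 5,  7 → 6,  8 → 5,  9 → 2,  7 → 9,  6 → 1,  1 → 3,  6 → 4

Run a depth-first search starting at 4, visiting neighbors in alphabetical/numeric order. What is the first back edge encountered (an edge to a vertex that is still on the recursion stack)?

6→4

DFS from 4 (visiting neighbors in alphabetical/numeric order); mark gray on enter, black on exit:
4 gray
  1 gray
    3 gray
    3 black
    5 gray
    5 black
  1 black
  7 gray
    7→3: 3 black — skip
    7→5: 5 black — skip
    6 gray
      6→1: 1 black — skip
      6→3: 3 black — skip
      6→4: 4 is gray → back edge
First back edge: 6 → 4.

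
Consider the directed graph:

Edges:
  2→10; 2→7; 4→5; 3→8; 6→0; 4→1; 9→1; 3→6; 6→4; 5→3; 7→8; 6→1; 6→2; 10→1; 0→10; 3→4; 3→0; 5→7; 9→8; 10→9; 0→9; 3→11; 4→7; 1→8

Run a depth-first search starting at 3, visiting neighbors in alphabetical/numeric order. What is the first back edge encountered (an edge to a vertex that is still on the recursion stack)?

5->3

DFS from 3 (visiting neighbors in alphabetical/numeric order); mark gray on enter, black on exit:
3 gray
  0 gray
    9 gray
      1 gray
        8 gray
        8 black
      1 black
      9→8: 8 black — skip
    9 black
    10 gray
      10→1: 1 black — skip
      10→9: 9 black — skip
    10 black
  0 black
  4 gray
    4→1: 1 black — skip
    5 gray
      5→3: 3 is gray → back edge
First back edge: 5 → 3.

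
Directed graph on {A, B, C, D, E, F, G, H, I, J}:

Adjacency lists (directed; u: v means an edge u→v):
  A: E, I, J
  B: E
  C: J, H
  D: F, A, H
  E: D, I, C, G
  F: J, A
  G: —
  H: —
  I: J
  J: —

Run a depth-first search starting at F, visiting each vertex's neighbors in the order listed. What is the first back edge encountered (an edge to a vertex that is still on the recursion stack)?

DFS from F (visiting each vertex's neighbors in the order listed); mark gray on enter, black on exit:
F gray
  J gray
  J black
  A gray
    E gray
      D gray
        D→F: F is gray → back edge
First back edge: D → F.

D→F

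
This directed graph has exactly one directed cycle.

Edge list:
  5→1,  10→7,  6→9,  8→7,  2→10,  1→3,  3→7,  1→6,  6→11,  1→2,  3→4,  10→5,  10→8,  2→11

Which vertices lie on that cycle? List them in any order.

DFS with gray/black marking from 1:
1 gray
  3 gray
    7 gray
    7 black
    4 gray
    4 black
  3 black
  2 gray
    11 gray
    11 black
    10 gray
      8 gray
        8→7: 7 black — skip
      8 black
      10→7: 7 black — skip
      5 gray
        5→1: 1 is gray → back edge
Back edge closes the cycle 1 → 2 → 10 → 5 → 1; its vertices are {1, 2, 5, 10}.

1, 2, 5, 10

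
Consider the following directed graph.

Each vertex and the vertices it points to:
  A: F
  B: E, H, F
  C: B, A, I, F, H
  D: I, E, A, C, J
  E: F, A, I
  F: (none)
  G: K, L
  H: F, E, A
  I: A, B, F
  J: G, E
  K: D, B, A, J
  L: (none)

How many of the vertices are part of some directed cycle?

8

A vertex is on a directed cycle iff it belongs to a strongly connected component of size ≥ 2 (or has a self-loop).
The vertices on cycles are {B, D, E, G, H, I, J, K} — 8 in total.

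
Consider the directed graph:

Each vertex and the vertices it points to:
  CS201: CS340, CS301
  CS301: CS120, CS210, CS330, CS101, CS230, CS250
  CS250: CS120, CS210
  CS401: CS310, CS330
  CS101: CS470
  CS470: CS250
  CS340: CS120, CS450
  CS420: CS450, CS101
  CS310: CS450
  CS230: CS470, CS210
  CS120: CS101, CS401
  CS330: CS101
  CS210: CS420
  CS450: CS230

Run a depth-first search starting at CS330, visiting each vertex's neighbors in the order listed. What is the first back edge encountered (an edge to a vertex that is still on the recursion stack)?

DFS from CS330 (visiting each vertex's neighbors in the order listed); mark gray on enter, black on exit:
CS330 gray
  CS101 gray
    CS470 gray
      CS250 gray
        CS120 gray
          CS120→CS101: CS101 is gray → back edge
First back edge: CS120 → CS101.

CS120->CS101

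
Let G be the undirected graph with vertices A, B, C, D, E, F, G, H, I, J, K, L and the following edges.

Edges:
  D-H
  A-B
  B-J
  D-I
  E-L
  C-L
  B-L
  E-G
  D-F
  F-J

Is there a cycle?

DFS, tracking each vertex's parent; an edge to a visited non-parent vertex closes a cycle.
Start from J:
visit J (parent –)
  visit F (parent J)
    visit D (parent F)
      visit H (parent D)
        H–D: parent, skip
      D–F: parent, skip
      visit I (parent D)
        I–D: parent, skip
    F–J: parent, skip
  visit B (parent J)
    visit A (parent B)
      A–B: parent, skip
    visit L (parent B)
      L–B: parent, skip
      visit E (parent L)
        visit G (parent E)
          G–E: parent, skip
        E–L: parent, skip
      visit C (parent L)
        C–L: parent, skip
    B–J: parent, skip
visit K (parent –)
No non-parent visited neighbor found — the graph is a forest.

No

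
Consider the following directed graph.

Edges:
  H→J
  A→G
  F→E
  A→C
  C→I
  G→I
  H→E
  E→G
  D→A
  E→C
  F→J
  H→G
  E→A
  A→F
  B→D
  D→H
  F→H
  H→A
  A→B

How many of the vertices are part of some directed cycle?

6

A vertex is on a directed cycle iff it belongs to a strongly connected component of size ≥ 2 (or has a self-loop).
The vertices on cycles are {A, B, D, E, F, H} — 6 in total.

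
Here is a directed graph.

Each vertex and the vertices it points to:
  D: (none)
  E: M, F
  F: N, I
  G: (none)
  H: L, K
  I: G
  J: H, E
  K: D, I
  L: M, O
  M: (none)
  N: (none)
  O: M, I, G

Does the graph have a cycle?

No

DFS with white/gray/black marking, starting from M:
M gray
M black
D gray
D black
E gray
  E→M: M black — skip
  F gray
    N gray
    N black
    I gray
      G gray
      G black
    I black
  F black
E black
H gray
  L gray
    L→M: M black — skip
    O gray
      O→M: M black — skip
      O→I: I black — skip
      O→G: G black — skip
    O black
  L black
  K gray
    K→D: D black — skip
    K→I: I black — skip
  K black
H black
J gray
  J→H: H black — skip
  J→E: E black — skip
J black
Every edge goes to a white or black vertex — no back edge, so the graph is acyclic.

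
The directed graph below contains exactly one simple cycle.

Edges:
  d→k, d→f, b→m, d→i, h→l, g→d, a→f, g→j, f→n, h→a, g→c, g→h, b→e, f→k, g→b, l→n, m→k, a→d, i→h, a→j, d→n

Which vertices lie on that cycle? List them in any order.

a, d, h, i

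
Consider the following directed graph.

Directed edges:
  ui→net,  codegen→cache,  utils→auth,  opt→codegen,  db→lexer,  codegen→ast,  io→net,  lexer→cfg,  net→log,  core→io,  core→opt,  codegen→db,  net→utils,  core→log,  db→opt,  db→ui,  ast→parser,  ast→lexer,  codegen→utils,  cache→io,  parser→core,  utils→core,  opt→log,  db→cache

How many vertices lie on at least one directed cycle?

A vertex is on a directed cycle iff it belongs to a strongly connected component of size ≥ 2 (or has a self-loop).
The vertices on cycles are {db, io, ui, ast, net, opt, core, cache, utils, parser, codegen} — 11 in total.

11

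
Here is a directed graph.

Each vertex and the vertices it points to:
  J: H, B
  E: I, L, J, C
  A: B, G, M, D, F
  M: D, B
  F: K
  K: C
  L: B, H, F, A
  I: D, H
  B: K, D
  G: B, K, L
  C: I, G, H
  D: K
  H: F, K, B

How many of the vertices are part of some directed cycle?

11

A vertex is on a directed cycle iff it belongs to a strongly connected component of size ≥ 2 (or has a self-loop).
The vertices on cycles are {A, B, C, D, F, G, H, I, K, L, M} — 11 in total.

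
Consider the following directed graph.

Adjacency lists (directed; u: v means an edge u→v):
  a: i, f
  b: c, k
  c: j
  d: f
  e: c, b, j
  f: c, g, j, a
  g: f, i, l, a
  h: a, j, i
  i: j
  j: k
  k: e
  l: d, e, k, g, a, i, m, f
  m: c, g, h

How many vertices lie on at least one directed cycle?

A vertex is on a directed cycle iff it belongs to a strongly connected component of size ≥ 2 (or has a self-loop).
The vertices on cycles are {a, b, c, d, e, f, g, h, j, k, l, m} — 12 in total.

12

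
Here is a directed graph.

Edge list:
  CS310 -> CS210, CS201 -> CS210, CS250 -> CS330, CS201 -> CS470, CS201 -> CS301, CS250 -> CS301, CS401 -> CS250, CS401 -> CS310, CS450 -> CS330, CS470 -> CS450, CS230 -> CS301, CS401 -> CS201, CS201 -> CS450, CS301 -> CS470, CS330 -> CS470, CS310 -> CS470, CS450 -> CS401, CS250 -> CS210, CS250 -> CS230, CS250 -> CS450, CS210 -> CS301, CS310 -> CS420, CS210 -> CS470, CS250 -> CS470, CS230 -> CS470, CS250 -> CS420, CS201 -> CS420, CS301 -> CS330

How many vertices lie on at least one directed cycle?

10

A vertex is on a directed cycle iff it belongs to a strongly connected component of size ≥ 2 (or has a self-loop).
The vertices on cycles are {CS201, CS210, CS230, CS250, CS301, CS310, CS330, CS401, CS450, CS470} — 10 in total.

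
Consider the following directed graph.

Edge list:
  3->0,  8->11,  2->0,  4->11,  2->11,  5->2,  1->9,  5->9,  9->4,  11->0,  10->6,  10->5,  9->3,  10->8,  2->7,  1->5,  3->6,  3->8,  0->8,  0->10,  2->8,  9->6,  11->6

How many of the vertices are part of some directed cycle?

A vertex is on a directed cycle iff it belongs to a strongly connected component of size ≥ 2 (or has a self-loop).
The vertices on cycles are {0, 2, 3, 4, 5, 8, 9, 10, 11} — 9 in total.

9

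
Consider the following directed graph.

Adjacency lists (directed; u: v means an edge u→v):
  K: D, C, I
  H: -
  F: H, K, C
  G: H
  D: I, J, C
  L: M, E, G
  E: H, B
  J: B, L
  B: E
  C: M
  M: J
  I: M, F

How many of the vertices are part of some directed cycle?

A vertex is on a directed cycle iff it belongs to a strongly connected component of size ≥ 2 (or has a self-loop).
The vertices on cycles are {B, D, E, F, I, J, K, L, M} — 9 in total.

9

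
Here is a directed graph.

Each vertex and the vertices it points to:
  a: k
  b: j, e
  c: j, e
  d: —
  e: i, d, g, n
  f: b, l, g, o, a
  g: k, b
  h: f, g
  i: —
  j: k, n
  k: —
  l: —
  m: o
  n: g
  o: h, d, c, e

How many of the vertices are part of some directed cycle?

8

A vertex is on a directed cycle iff it belongs to a strongly connected component of size ≥ 2 (or has a self-loop).
The vertices on cycles are {b, e, f, g, h, j, n, o} — 8 in total.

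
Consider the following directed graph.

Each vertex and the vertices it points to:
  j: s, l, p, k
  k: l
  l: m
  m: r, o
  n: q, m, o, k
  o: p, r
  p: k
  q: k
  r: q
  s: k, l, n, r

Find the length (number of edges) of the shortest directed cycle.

5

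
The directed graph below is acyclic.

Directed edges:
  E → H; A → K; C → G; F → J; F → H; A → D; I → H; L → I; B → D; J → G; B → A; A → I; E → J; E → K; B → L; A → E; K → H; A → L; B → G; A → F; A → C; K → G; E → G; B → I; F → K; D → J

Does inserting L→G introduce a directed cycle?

No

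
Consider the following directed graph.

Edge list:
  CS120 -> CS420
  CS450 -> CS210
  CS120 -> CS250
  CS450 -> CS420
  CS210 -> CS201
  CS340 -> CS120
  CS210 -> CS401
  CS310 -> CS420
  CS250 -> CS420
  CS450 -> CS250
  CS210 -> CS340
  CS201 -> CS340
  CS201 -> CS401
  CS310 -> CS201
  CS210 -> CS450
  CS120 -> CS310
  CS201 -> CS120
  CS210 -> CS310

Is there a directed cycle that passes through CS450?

CS450 is on a cycle iff CS450 can reach itself via ≥1 edge.
CS450 → CS210 → CS450 — yes.

Yes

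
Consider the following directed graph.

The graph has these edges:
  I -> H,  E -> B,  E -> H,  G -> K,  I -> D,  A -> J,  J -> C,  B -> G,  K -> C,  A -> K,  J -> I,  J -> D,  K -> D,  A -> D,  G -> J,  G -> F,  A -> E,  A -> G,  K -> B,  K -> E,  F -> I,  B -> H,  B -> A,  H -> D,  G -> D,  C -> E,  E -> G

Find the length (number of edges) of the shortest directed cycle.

For each vertex v, BFS finds the shortest path from v back to v.
The shortest such closed walk is A → E → B → A, length 3.

3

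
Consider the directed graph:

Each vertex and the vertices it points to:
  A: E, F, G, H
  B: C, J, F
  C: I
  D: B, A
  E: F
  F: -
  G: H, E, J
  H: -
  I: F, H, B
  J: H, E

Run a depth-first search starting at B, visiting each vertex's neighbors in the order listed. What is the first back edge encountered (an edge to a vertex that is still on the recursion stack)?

DFS from B (visiting each vertex's neighbors in the order listed); mark gray on enter, black on exit:
B gray
  C gray
    I gray
      F gray
      F black
      H gray
      H black
      I→B: B is gray → back edge
First back edge: I → B.

I→B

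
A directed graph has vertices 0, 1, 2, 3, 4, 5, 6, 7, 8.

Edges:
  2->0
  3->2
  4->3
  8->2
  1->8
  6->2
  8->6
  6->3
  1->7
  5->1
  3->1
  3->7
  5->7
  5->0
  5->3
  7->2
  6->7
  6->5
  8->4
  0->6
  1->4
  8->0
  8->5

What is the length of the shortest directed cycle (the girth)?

3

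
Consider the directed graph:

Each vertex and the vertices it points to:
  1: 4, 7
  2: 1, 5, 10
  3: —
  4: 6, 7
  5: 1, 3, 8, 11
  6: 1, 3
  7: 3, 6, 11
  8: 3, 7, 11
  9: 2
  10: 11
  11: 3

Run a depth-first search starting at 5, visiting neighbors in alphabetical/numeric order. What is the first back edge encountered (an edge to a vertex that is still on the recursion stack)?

DFS from 5 (visiting neighbors in alphabetical/numeric order); mark gray on enter, black on exit:
5 gray
  1 gray
    4 gray
      6 gray
        6→1: 1 is gray → back edge
First back edge: 6 → 1.

6→1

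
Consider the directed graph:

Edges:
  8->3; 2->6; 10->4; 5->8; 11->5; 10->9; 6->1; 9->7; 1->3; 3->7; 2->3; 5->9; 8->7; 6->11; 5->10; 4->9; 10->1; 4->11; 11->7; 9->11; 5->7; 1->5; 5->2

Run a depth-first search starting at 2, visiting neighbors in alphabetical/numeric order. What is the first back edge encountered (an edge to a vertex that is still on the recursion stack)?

DFS from 2 (visiting neighbors in alphabetical/numeric order); mark gray on enter, black on exit:
2 gray
  3 gray
    7 gray
    7 black
  3 black
  6 gray
    1 gray
      1→3: 3 black — skip
      5 gray
        5→2: 2 is gray → back edge
First back edge: 5 → 2.

5→2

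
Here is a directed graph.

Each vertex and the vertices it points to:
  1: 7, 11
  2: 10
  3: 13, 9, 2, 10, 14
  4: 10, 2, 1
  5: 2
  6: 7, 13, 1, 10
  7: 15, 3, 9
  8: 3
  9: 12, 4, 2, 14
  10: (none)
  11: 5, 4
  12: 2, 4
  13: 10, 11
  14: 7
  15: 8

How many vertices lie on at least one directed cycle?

A vertex is on a directed cycle iff it belongs to a strongly connected component of size ≥ 2 (or has a self-loop).
The vertices on cycles are {1, 3, 4, 7, 8, 9, 11, 12, 13, 14, 15} — 11 in total.

11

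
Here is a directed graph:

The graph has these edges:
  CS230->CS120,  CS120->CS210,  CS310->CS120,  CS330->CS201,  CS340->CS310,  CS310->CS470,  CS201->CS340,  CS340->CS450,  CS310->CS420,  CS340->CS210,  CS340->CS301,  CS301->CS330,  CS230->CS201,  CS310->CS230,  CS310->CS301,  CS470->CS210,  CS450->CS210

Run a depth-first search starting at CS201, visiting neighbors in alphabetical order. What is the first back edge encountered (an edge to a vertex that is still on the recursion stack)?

DFS from CS201 (visiting neighbors in alphabetical order); mark gray on enter, black on exit:
CS201 gray
  CS340 gray
    CS210 gray
    CS210 black
    CS301 gray
      CS330 gray
        CS330→CS201: CS201 is gray → back edge
First back edge: CS330 → CS201.

CS330→CS201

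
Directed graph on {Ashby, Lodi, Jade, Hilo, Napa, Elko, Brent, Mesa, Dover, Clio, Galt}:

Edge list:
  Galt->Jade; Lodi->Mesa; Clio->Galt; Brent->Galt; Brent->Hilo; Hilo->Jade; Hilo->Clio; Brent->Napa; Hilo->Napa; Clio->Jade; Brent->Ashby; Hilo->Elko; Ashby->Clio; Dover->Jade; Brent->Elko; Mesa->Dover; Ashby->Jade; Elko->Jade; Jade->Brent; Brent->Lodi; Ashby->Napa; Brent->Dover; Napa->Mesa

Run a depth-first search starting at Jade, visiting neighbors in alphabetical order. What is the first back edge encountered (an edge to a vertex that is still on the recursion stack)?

Galt→Jade

DFS from Jade (visiting neighbors in alphabetical order); mark gray on enter, black on exit:
Jade gray
  Brent gray
    Ashby gray
      Clio gray
        Galt gray
          Galt→Jade: Jade is gray → back edge
First back edge: Galt → Jade.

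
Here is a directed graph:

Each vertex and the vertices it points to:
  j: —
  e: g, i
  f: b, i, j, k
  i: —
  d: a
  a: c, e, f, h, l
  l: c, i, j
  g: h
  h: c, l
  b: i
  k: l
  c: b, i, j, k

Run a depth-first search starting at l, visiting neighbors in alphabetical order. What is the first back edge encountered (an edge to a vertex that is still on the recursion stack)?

k->l

DFS from l (visiting neighbors in alphabetical order); mark gray on enter, black on exit:
l gray
  c gray
    b gray
      i gray
      i black
    b black
    c→i: i black — skip
    j gray
    j black
    k gray
      k→l: l is gray → back edge
First back edge: k → l.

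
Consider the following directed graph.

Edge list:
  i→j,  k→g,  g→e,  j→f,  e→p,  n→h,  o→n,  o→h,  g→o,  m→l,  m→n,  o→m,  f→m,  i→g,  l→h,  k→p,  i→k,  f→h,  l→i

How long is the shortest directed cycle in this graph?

5

For each vertex v, BFS finds the shortest path from v back to v.
The shortest such closed walk is l → i → j → f → m → l, length 5.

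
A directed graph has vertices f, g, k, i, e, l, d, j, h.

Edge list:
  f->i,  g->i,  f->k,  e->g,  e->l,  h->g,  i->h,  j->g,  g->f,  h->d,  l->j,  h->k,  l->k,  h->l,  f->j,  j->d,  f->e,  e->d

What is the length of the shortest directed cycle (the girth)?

For each vertex v, BFS finds the shortest path from v back to v.
The shortest such closed walk is h → g → i → h, length 3.

3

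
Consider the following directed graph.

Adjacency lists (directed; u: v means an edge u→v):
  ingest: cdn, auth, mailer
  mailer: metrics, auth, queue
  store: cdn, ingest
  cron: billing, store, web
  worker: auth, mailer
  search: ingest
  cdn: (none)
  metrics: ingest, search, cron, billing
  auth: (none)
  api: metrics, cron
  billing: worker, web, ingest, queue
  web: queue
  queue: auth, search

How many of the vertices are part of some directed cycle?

10

A vertex is on a directed cycle iff it belongs to a strongly connected component of size ≥ 2 (or has a self-loop).
The vertices on cycles are {web, cron, queue, store, ingest, mailer, search, worker, billing, metrics} — 10 in total.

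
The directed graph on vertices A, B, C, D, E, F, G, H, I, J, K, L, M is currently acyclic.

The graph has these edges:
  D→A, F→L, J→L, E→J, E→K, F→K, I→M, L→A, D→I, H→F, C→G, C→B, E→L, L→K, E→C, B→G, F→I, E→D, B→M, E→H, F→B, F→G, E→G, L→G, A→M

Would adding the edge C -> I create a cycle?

No

Adding C→I creates a cycle iff I can already reach C.
Explore from I: no path reaches C. The graph stays acyclic.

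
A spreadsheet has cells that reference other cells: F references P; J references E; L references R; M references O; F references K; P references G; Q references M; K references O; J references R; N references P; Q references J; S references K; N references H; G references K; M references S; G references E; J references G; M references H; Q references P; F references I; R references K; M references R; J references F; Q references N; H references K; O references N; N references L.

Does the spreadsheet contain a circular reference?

DFS with white/gray/black marking, starting from G:
G gray
  E gray
  E black
  K gray
    O gray
      N gray
        P gray
          P→G: G is gray → back edge
Back edge found, so a cycle exists: G → K → O → N → P → G.

Yes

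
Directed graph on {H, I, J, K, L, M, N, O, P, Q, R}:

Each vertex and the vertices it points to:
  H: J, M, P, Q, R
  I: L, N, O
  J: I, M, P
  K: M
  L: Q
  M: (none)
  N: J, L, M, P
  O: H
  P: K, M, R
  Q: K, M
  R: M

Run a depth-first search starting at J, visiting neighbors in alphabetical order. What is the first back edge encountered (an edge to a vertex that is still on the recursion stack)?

N->J

DFS from J (visiting neighbors in alphabetical order); mark gray on enter, black on exit:
J gray
  I gray
    L gray
      Q gray
        K gray
          M gray
          M black
        K black
        Q→M: M black — skip
      Q black
    L black
    N gray
      N→J: J is gray → back edge
First back edge: N → J.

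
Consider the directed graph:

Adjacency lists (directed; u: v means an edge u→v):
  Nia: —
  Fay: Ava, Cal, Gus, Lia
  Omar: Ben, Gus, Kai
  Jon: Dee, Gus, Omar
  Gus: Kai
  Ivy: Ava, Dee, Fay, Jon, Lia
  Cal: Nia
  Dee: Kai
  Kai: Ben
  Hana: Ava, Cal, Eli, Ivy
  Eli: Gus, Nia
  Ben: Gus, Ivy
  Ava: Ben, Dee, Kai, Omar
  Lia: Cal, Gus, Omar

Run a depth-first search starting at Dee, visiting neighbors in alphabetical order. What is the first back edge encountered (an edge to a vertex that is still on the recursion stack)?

DFS from Dee (visiting neighbors in alphabetical order); mark gray on enter, black on exit:
Dee gray
  Kai gray
    Ben gray
      Gus gray
        Gus→Kai: Kai is gray → back edge
First back edge: Gus → Kai.

Gus→Kai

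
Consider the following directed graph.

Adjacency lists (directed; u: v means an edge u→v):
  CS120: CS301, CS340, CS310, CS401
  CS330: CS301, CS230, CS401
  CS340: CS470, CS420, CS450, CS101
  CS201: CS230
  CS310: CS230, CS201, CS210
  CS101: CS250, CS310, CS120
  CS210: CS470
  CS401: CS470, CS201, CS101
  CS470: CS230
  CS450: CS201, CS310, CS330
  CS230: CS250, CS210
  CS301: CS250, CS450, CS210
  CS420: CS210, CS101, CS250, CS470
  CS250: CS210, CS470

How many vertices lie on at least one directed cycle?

12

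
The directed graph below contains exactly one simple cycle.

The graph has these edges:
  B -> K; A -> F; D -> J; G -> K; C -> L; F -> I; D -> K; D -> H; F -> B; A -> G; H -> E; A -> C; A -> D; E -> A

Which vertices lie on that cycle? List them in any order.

DFS with gray/black marking from A:
A gray
  D gray
    H gray
      E gray
        E→A: A is gray → back edge
Back edge closes the cycle A → D → H → E → A; its vertices are {A, D, E, H}.

A, D, E, H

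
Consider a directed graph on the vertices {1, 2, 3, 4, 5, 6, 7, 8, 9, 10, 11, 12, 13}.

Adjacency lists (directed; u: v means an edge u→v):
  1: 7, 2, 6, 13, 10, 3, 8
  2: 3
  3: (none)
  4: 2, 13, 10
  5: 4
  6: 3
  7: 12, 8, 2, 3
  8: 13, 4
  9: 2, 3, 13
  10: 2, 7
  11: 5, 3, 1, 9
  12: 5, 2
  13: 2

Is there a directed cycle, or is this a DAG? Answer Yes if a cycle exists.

DFS with white/gray/black marking, starting from 10:
10 gray
  2 gray
    3 gray
    3 black
  2 black
  7 gray
    12 gray
      5 gray
        4 gray
          4→2: 2 black — skip
          13 gray
            13→2: 2 black — skip
          13 black
          4→10: 10 is gray → back edge
Back edge found, so a cycle exists: 10 → 7 → 12 → 5 → 4 → 10.

Yes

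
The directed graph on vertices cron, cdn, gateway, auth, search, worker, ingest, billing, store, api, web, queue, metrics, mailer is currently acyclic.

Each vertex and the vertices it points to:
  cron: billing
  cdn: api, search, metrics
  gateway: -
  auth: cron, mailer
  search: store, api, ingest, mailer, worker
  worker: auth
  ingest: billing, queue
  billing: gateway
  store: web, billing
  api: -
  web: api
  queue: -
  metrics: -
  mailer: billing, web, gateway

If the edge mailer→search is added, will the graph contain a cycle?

Yes

Adding mailer→search creates a cycle iff search can already reach mailer.
Path from search: search → mailer.
So search → … → mailer → search is a cycle.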